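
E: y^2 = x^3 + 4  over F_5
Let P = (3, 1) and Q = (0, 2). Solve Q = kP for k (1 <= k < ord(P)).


Enumerate multiples of P until we hit Q = (0, 2):
  1P = (3, 1)
  2P = (0, 2)
Match found at i = 2.

k = 2


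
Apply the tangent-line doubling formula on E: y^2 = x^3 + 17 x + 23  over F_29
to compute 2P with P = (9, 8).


Doubling: s = (3 x1^2 + a) / (2 y1)
s = (3*9^2 + 17) / (2*8) mod 29 = 9
x3 = s^2 - 2 x1 mod 29 = 9^2 - 2*9 = 5
y3 = s (x1 - x3) - y1 mod 29 = 9 * (9 - 5) - 8 = 28

2P = (5, 28)


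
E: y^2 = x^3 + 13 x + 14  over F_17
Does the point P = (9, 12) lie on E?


Check whether y^2 = x^3 + 13 x + 14 (mod 17) for (x, y) = (9, 12).
LHS: y^2 = 12^2 mod 17 = 8
RHS: x^3 + 13 x + 14 = 9^3 + 13*9 + 14 mod 17 = 10
LHS != RHS

No, not on the curve


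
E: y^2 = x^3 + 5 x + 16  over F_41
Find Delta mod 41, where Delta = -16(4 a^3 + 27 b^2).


4 a^3 + 27 b^2 = 4*5^3 + 27*16^2 = 500 + 6912 = 7412
Delta = -16 * (7412) = -118592
Delta mod 41 = 21

Delta = 21 (mod 41)


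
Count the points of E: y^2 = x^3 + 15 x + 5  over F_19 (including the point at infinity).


For each x in F_19, count y with y^2 = x^3 + 15 x + 5 mod 19:
  x = 0: RHS = 5, y in [9, 10]  -> 2 point(s)
  x = 2: RHS = 5, y in [9, 10]  -> 2 point(s)
  x = 3: RHS = 1, y in [1, 18]  -> 2 point(s)
  x = 6: RHS = 7, y in [8, 11]  -> 2 point(s)
  x = 7: RHS = 16, y in [4, 15]  -> 2 point(s)
  x = 11: RHS = 0, y in [0]  -> 1 point(s)
  x = 16: RHS = 9, y in [3, 16]  -> 2 point(s)
  x = 17: RHS = 5, y in [9, 10]  -> 2 point(s)
Affine points: 15. Add the point at infinity: total = 16.

#E(F_19) = 16


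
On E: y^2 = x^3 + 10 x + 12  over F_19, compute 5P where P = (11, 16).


k = 5 = 101_2 (binary, LSB first: 101)
Double-and-add from P = (11, 16):
  bit 0 = 1: acc = O + (11, 16) = (11, 16)
  bit 1 = 0: acc unchanged = (11, 16)
  bit 2 = 1: acc = (11, 16) + (5, 4) = (7, 11)

5P = (7, 11)


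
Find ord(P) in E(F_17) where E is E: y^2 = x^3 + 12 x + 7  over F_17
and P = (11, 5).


Compute successive multiples of P until we hit O:
  1P = (11, 5)
  2P = (3, 6)
  3P = (7, 3)
  4P = (12, 3)
  5P = (15, 3)
  6P = (4, 0)
  7P = (15, 14)
  8P = (12, 14)
  ... (continuing to 12P)
  12P = O

ord(P) = 12


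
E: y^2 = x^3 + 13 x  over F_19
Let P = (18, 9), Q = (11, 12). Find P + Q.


P != Q, so use the chord formula.
s = (y2 - y1) / (x2 - x1) = (3) / (12) mod 19 = 5
x3 = s^2 - x1 - x2 mod 19 = 5^2 - 18 - 11 = 15
y3 = s (x1 - x3) - y1 mod 19 = 5 * (18 - 15) - 9 = 6

P + Q = (15, 6)


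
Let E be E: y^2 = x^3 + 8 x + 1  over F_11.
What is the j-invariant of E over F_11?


Delta = -16(4 a^3 + 27 b^2) mod 11 = 9
-1728 * (4 a)^3 = -1728 * (4*8)^3 mod 11 = 1
j = 1 * 9^(-1) mod 11 = 5

j = 5 (mod 11)


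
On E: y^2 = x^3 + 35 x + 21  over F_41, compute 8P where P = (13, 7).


k = 8 = 1000_2 (binary, LSB first: 0001)
Double-and-add from P = (13, 7):
  bit 0 = 0: acc unchanged = O
  bit 1 = 0: acc unchanged = O
  bit 2 = 0: acc unchanged = O
  bit 3 = 1: acc = O + (12, 23) = (12, 23)

8P = (12, 23)


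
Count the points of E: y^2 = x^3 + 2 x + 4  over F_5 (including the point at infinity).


For each x in F_5, count y with y^2 = x^3 + 2 x + 4 mod 5:
  x = 0: RHS = 4, y in [2, 3]  -> 2 point(s)
  x = 2: RHS = 1, y in [1, 4]  -> 2 point(s)
  x = 4: RHS = 1, y in [1, 4]  -> 2 point(s)
Affine points: 6. Add the point at infinity: total = 7.

#E(F_5) = 7


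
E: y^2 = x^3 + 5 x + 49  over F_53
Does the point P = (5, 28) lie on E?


Check whether y^2 = x^3 + 5 x + 49 (mod 53) for (x, y) = (5, 28).
LHS: y^2 = 28^2 mod 53 = 42
RHS: x^3 + 5 x + 49 = 5^3 + 5*5 + 49 mod 53 = 40
LHS != RHS

No, not on the curve


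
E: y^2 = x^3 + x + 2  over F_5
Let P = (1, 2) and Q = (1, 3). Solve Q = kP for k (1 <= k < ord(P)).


Enumerate multiples of P until we hit Q = (1, 3):
  1P = (1, 2)
  2P = (4, 0)
  3P = (1, 3)
Match found at i = 3.

k = 3


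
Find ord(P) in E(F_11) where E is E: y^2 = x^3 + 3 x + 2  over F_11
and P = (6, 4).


Compute successive multiples of P until we hit O:
  1P = (6, 4)
  2P = (4, 10)
  3P = (10, 8)
  4P = (7, 6)
  5P = (2, 4)
  6P = (3, 7)
  7P = (3, 4)
  8P = (2, 7)
  ... (continuing to 13P)
  13P = O

ord(P) = 13


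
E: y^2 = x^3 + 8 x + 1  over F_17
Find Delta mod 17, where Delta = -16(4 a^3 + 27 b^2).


4 a^3 + 27 b^2 = 4*8^3 + 27*1^2 = 2048 + 27 = 2075
Delta = -16 * (2075) = -33200
Delta mod 17 = 1

Delta = 1 (mod 17)


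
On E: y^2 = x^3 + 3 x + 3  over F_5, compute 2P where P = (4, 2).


Doubling: s = (3 x1^2 + a) / (2 y1)
s = (3*4^2 + 3) / (2*2) mod 5 = 4
x3 = s^2 - 2 x1 mod 5 = 4^2 - 2*4 = 3
y3 = s (x1 - x3) - y1 mod 5 = 4 * (4 - 3) - 2 = 2

2P = (3, 2)


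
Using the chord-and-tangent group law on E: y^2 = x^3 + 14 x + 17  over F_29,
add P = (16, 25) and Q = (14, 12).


P != Q, so use the chord formula.
s = (y2 - y1) / (x2 - x1) = (16) / (27) mod 29 = 21
x3 = s^2 - x1 - x2 mod 29 = 21^2 - 16 - 14 = 5
y3 = s (x1 - x3) - y1 mod 29 = 21 * (16 - 5) - 25 = 3

P + Q = (5, 3)


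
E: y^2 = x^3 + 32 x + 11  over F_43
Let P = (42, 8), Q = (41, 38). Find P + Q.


P != Q, so use the chord formula.
s = (y2 - y1) / (x2 - x1) = (30) / (42) mod 43 = 13
x3 = s^2 - x1 - x2 mod 43 = 13^2 - 42 - 41 = 0
y3 = s (x1 - x3) - y1 mod 43 = 13 * (42 - 0) - 8 = 22

P + Q = (0, 22)


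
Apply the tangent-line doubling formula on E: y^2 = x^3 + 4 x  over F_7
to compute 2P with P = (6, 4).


Doubling: s = (3 x1^2 + a) / (2 y1)
s = (3*6^2 + 4) / (2*4) mod 7 = 0
x3 = s^2 - 2 x1 mod 7 = 0^2 - 2*6 = 2
y3 = s (x1 - x3) - y1 mod 7 = 0 * (6 - 2) - 4 = 3

2P = (2, 3)


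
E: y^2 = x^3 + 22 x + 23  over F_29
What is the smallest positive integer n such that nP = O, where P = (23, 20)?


Compute successive multiples of P until we hit O:
  1P = (23, 20)
  2P = (28, 0)
  3P = (23, 9)
  4P = O

ord(P) = 4


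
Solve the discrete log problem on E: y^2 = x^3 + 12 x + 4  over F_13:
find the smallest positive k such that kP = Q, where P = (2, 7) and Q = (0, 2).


Enumerate multiples of P until we hit Q = (0, 2):
  1P = (2, 7)
  2P = (0, 2)
Match found at i = 2.

k = 2


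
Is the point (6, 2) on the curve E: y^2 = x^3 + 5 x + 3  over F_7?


Check whether y^2 = x^3 + 5 x + 3 (mod 7) for (x, y) = (6, 2).
LHS: y^2 = 2^2 mod 7 = 4
RHS: x^3 + 5 x + 3 = 6^3 + 5*6 + 3 mod 7 = 4
LHS = RHS

Yes, on the curve


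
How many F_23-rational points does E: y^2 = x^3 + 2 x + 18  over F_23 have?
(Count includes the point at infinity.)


For each x in F_23, count y with y^2 = x^3 + 2 x + 18 mod 23:
  x = 0: RHS = 18, y in [8, 15]  -> 2 point(s)
  x = 6: RHS = 16, y in [4, 19]  -> 2 point(s)
  x = 9: RHS = 6, y in [11, 12]  -> 2 point(s)
  x = 10: RHS = 3, y in [7, 16]  -> 2 point(s)
  x = 16: RHS = 6, y in [11, 12]  -> 2 point(s)
  x = 20: RHS = 8, y in [10, 13]  -> 2 point(s)
  x = 21: RHS = 6, y in [11, 12]  -> 2 point(s)
Affine points: 14. Add the point at infinity: total = 15.

#E(F_23) = 15


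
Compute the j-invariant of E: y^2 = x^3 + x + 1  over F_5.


Delta = -16(4 a^3 + 27 b^2) mod 5 = 4
-1728 * (4 a)^3 = -1728 * (4*1)^3 mod 5 = 3
j = 3 * 4^(-1) mod 5 = 2

j = 2 (mod 5)


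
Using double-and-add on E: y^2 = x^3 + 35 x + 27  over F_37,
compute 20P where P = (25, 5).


k = 20 = 10100_2 (binary, LSB first: 00101)
Double-and-add from P = (25, 5):
  bit 0 = 0: acc unchanged = O
  bit 1 = 0: acc unchanged = O
  bit 2 = 1: acc = O + (1, 10) = (1, 10)
  bit 3 = 0: acc unchanged = (1, 10)
  bit 4 = 1: acc = (1, 10) + (29, 7) = (3, 14)

20P = (3, 14)


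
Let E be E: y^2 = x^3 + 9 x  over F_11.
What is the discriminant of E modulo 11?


4 a^3 + 27 b^2 = 4*9^3 + 27*0^2 = 2916 + 0 = 2916
Delta = -16 * (2916) = -46656
Delta mod 11 = 6

Delta = 6 (mod 11)


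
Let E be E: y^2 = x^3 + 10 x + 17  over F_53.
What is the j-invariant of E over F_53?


Delta = -16(4 a^3 + 27 b^2) mod 53 = 44
-1728 * (4 a)^3 = -1728 * (4*10)^3 mod 53 = 26
j = 26 * 44^(-1) mod 53 = 3

j = 3 (mod 53)


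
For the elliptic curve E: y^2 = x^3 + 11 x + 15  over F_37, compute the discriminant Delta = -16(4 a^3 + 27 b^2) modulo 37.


4 a^3 + 27 b^2 = 4*11^3 + 27*15^2 = 5324 + 6075 = 11399
Delta = -16 * (11399) = -182384
Delta mod 37 = 26

Delta = 26 (mod 37)


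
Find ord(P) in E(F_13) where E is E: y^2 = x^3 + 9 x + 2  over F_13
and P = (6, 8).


Compute successive multiples of P until we hit O:
  1P = (6, 8)
  2P = (1, 5)
  3P = (10, 0)
  4P = (1, 8)
  5P = (6, 5)
  6P = O

ord(P) = 6


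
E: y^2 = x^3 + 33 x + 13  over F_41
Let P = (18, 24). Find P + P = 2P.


Doubling: s = (3 x1^2 + a) / (2 y1)
s = (3*18^2 + 33) / (2*24) mod 41 = 3
x3 = s^2 - 2 x1 mod 41 = 3^2 - 2*18 = 14
y3 = s (x1 - x3) - y1 mod 41 = 3 * (18 - 14) - 24 = 29

2P = (14, 29)


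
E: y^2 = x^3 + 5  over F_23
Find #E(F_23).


For each x in F_23, count y with y^2 = x^3 + 0 x + 5 mod 23:
  x = 1: RHS = 6, y in [11, 12]  -> 2 point(s)
  x = 2: RHS = 13, y in [6, 17]  -> 2 point(s)
  x = 3: RHS = 9, y in [3, 20]  -> 2 point(s)
  x = 4: RHS = 0, y in [0]  -> 1 point(s)
  x = 7: RHS = 3, y in [7, 16]  -> 2 point(s)
  x = 10: RHS = 16, y in [4, 19]  -> 2 point(s)
  x = 11: RHS = 2, y in [5, 18]  -> 2 point(s)
  x = 12: RHS = 8, y in [10, 13]  -> 2 point(s)
  x = 14: RHS = 12, y in [9, 14]  -> 2 point(s)
  x = 18: RHS = 18, y in [8, 15]  -> 2 point(s)
  x = 20: RHS = 1, y in [1, 22]  -> 2 point(s)
  x = 22: RHS = 4, y in [2, 21]  -> 2 point(s)
Affine points: 23. Add the point at infinity: total = 24.

#E(F_23) = 24


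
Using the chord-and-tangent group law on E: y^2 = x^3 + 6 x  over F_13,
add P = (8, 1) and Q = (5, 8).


P != Q, so use the chord formula.
s = (y2 - y1) / (x2 - x1) = (7) / (10) mod 13 = 2
x3 = s^2 - x1 - x2 mod 13 = 2^2 - 8 - 5 = 4
y3 = s (x1 - x3) - y1 mod 13 = 2 * (8 - 4) - 1 = 7

P + Q = (4, 7)


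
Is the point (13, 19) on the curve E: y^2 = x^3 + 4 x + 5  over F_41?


Check whether y^2 = x^3 + 4 x + 5 (mod 41) for (x, y) = (13, 19).
LHS: y^2 = 19^2 mod 41 = 33
RHS: x^3 + 4 x + 5 = 13^3 + 4*13 + 5 mod 41 = 40
LHS != RHS

No, not on the curve


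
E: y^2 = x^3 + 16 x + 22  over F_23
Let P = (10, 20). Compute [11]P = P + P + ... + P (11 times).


k = 11 = 1011_2 (binary, LSB first: 1101)
Double-and-add from P = (10, 20):
  bit 0 = 1: acc = O + (10, 20) = (10, 20)
  bit 1 = 1: acc = (10, 20) + (4, 9) = (13, 9)
  bit 2 = 0: acc unchanged = (13, 9)
  bit 3 = 1: acc = (13, 9) + (20, 19) = (8, 8)

11P = (8, 8)


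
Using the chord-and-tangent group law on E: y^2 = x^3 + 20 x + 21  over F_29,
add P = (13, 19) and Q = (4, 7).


P != Q, so use the chord formula.
s = (y2 - y1) / (x2 - x1) = (17) / (20) mod 29 = 11
x3 = s^2 - x1 - x2 mod 29 = 11^2 - 13 - 4 = 17
y3 = s (x1 - x3) - y1 mod 29 = 11 * (13 - 17) - 19 = 24

P + Q = (17, 24)


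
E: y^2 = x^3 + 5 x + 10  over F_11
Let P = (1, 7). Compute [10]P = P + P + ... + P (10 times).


k = 10 = 1010_2 (binary, LSB first: 0101)
Double-and-add from P = (1, 7):
  bit 0 = 0: acc unchanged = O
  bit 1 = 1: acc = O + (10, 2) = (10, 2)
  bit 2 = 0: acc unchanged = (10, 2)
  bit 3 = 1: acc = (10, 2) + (8, 10) = (9, 5)

10P = (9, 5)


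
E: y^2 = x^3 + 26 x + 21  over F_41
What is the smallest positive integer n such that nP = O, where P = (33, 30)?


Compute successive multiples of P until we hit O:
  1P = (33, 30)
  2P = (0, 12)
  3P = (31, 27)
  4P = (10, 25)
  5P = (2, 32)
  6P = (29, 20)
  7P = (16, 33)
  8P = (17, 13)
  ... (continuing to 32P)
  32P = O

ord(P) = 32


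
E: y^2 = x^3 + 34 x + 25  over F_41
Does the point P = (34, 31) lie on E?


Check whether y^2 = x^3 + 34 x + 25 (mod 41) for (x, y) = (34, 31).
LHS: y^2 = 31^2 mod 41 = 18
RHS: x^3 + 34 x + 25 = 34^3 + 34*34 + 25 mod 41 = 18
LHS = RHS

Yes, on the curve


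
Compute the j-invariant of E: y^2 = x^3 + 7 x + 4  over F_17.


Delta = -16(4 a^3 + 27 b^2) mod 17 = 2
-1728 * (4 a)^3 = -1728 * (4*7)^3 mod 17 = 13
j = 13 * 2^(-1) mod 17 = 15

j = 15 (mod 17)


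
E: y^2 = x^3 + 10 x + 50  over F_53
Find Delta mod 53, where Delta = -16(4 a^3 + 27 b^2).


4 a^3 + 27 b^2 = 4*10^3 + 27*50^2 = 4000 + 67500 = 71500
Delta = -16 * (71500) = -1144000
Delta mod 53 = 5

Delta = 5 (mod 53)


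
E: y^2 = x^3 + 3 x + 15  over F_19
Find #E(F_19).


For each x in F_19, count y with y^2 = x^3 + 3 x + 15 mod 19:
  x = 1: RHS = 0, y in [0]  -> 1 point(s)
  x = 8: RHS = 0, y in [0]  -> 1 point(s)
  x = 9: RHS = 11, y in [7, 12]  -> 2 point(s)
  x = 10: RHS = 0, y in [0]  -> 1 point(s)
  x = 11: RHS = 11, y in [7, 12]  -> 2 point(s)
  x = 13: RHS = 9, y in [3, 16]  -> 2 point(s)
  x = 16: RHS = 17, y in [6, 13]  -> 2 point(s)
  x = 17: RHS = 1, y in [1, 18]  -> 2 point(s)
  x = 18: RHS = 11, y in [7, 12]  -> 2 point(s)
Affine points: 15. Add the point at infinity: total = 16.

#E(F_19) = 16


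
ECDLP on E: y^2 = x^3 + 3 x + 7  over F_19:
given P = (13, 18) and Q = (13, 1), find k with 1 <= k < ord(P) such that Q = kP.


Enumerate multiples of P until we hit Q = (13, 1):
  1P = (13, 18)
  2P = (0, 11)
  3P = (10, 7)
  4P = (1, 7)
  5P = (16, 3)
  6P = (15, 11)
  7P = (8, 12)
  8P = (4, 8)
  9P = (3, 10)
  10P = (12, 17)
  11P = (14, 0)
  12P = (12, 2)
  13P = (3, 9)
  14P = (4, 11)
  15P = (8, 7)
  16P = (15, 8)
  17P = (16, 16)
  18P = (1, 12)
  19P = (10, 12)
  20P = (0, 8)
  21P = (13, 1)
Match found at i = 21.

k = 21


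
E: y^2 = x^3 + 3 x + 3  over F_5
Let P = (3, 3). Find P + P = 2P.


Doubling: s = (3 x1^2 + a) / (2 y1)
s = (3*3^2 + 3) / (2*3) mod 5 = 0
x3 = s^2 - 2 x1 mod 5 = 0^2 - 2*3 = 4
y3 = s (x1 - x3) - y1 mod 5 = 0 * (3 - 4) - 3 = 2

2P = (4, 2)


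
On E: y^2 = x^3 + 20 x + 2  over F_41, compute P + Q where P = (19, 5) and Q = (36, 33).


P != Q, so use the chord formula.
s = (y2 - y1) / (x2 - x1) = (28) / (17) mod 41 = 33
x3 = s^2 - x1 - x2 mod 41 = 33^2 - 19 - 36 = 9
y3 = s (x1 - x3) - y1 mod 41 = 33 * (19 - 9) - 5 = 38

P + Q = (9, 38)


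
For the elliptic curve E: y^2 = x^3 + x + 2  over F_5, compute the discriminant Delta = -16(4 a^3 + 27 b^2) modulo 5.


4 a^3 + 27 b^2 = 4*1^3 + 27*2^2 = 4 + 108 = 112
Delta = -16 * (112) = -1792
Delta mod 5 = 3

Delta = 3 (mod 5)


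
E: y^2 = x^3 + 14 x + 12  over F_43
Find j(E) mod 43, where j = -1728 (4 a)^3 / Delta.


Delta = -16(4 a^3 + 27 b^2) mod 43 = 9
-1728 * (4 a)^3 = -1728 * (4*14)^3 mod 43 = 11
j = 11 * 9^(-1) mod 43 = 6

j = 6 (mod 43)


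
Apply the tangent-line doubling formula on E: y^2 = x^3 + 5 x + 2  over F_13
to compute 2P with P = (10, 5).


Doubling: s = (3 x1^2 + a) / (2 y1)
s = (3*10^2 + 5) / (2*5) mod 13 = 11
x3 = s^2 - 2 x1 mod 13 = 11^2 - 2*10 = 10
y3 = s (x1 - x3) - y1 mod 13 = 11 * (10 - 10) - 5 = 8

2P = (10, 8)


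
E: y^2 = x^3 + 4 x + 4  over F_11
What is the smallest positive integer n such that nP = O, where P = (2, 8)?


Compute successive multiples of P until we hit O:
  1P = (2, 8)
  2P = (8, 8)
  3P = (1, 3)
  4P = (0, 2)
  5P = (7, 10)
  6P = (7, 1)
  7P = (0, 9)
  8P = (1, 8)
  ... (continuing to 11P)
  11P = O

ord(P) = 11


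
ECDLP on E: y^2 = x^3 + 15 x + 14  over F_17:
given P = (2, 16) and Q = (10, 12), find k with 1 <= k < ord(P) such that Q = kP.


Enumerate multiples of P until we hit Q = (10, 12):
  1P = (2, 16)
  2P = (4, 11)
  3P = (13, 3)
  4P = (10, 12)
Match found at i = 4.

k = 4


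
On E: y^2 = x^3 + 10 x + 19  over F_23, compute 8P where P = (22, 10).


k = 8 = 1000_2 (binary, LSB first: 0001)
Double-and-add from P = (22, 10):
  bit 0 = 0: acc unchanged = O
  bit 1 = 0: acc unchanged = O
  bit 2 = 0: acc unchanged = O
  bit 3 = 1: acc = O + (22, 13) = (22, 13)

8P = (22, 13)


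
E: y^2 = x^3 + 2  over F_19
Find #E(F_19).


For each x in F_19, count y with y^2 = x^3 + 0 x + 2 mod 19:
  x = 4: RHS = 9, y in [3, 16]  -> 2 point(s)
  x = 6: RHS = 9, y in [3, 16]  -> 2 point(s)
  x = 8: RHS = 1, y in [1, 18]  -> 2 point(s)
  x = 9: RHS = 9, y in [3, 16]  -> 2 point(s)
  x = 12: RHS = 1, y in [1, 18]  -> 2 point(s)
  x = 18: RHS = 1, y in [1, 18]  -> 2 point(s)
Affine points: 12. Add the point at infinity: total = 13.

#E(F_19) = 13


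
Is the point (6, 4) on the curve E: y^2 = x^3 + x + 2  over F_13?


Check whether y^2 = x^3 + 1 x + 2 (mod 13) for (x, y) = (6, 4).
LHS: y^2 = 4^2 mod 13 = 3
RHS: x^3 + 1 x + 2 = 6^3 + 1*6 + 2 mod 13 = 3
LHS = RHS

Yes, on the curve


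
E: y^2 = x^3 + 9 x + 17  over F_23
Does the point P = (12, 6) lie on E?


Check whether y^2 = x^3 + 9 x + 17 (mod 23) for (x, y) = (12, 6).
LHS: y^2 = 6^2 mod 23 = 13
RHS: x^3 + 9 x + 17 = 12^3 + 9*12 + 17 mod 23 = 13
LHS = RHS

Yes, on the curve


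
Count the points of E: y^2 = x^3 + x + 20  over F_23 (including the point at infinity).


For each x in F_23, count y with y^2 = x^3 + 1 x + 20 mod 23:
  x = 3: RHS = 4, y in [2, 21]  -> 2 point(s)
  x = 5: RHS = 12, y in [9, 14]  -> 2 point(s)
  x = 6: RHS = 12, y in [9, 14]  -> 2 point(s)
  x = 7: RHS = 2, y in [5, 18]  -> 2 point(s)
  x = 10: RHS = 18, y in [8, 15]  -> 2 point(s)
  x = 12: RHS = 12, y in [9, 14]  -> 2 point(s)
  x = 14: RHS = 18, y in [8, 15]  -> 2 point(s)
  x = 15: RHS = 6, y in [11, 12]  -> 2 point(s)
  x = 20: RHS = 13, y in [6, 17]  -> 2 point(s)
  x = 22: RHS = 18, y in [8, 15]  -> 2 point(s)
Affine points: 20. Add the point at infinity: total = 21.

#E(F_23) = 21


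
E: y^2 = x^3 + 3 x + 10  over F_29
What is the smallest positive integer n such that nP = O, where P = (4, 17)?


Compute successive multiples of P until we hit O:
  1P = (4, 17)
  2P = (16, 23)
  3P = (2, 13)
  4P = (27, 24)
  5P = (5, 18)
  6P = (21, 24)
  7P = (13, 10)
  8P = (28, 21)
  ... (continuing to 29P)
  29P = O

ord(P) = 29


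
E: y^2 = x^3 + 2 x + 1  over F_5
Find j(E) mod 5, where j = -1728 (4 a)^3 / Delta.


Delta = -16(4 a^3 + 27 b^2) mod 5 = 1
-1728 * (4 a)^3 = -1728 * (4*2)^3 mod 5 = 4
j = 4 * 1^(-1) mod 5 = 4

j = 4 (mod 5)


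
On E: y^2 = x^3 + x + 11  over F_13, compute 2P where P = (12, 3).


Doubling: s = (3 x1^2 + a) / (2 y1)
s = (3*12^2 + 1) / (2*3) mod 13 = 5
x3 = s^2 - 2 x1 mod 13 = 5^2 - 2*12 = 1
y3 = s (x1 - x3) - y1 mod 13 = 5 * (12 - 1) - 3 = 0

2P = (1, 0)


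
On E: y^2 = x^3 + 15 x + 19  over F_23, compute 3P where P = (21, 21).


k = 3 = 11_2 (binary, LSB first: 11)
Double-and-add from P = (21, 21):
  bit 0 = 1: acc = O + (21, 21) = (21, 21)
  bit 1 = 1: acc = (21, 21) + (5, 9) = (22, 7)

3P = (22, 7)


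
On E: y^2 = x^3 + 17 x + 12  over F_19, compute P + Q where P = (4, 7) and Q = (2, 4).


P != Q, so use the chord formula.
s = (y2 - y1) / (x2 - x1) = (16) / (17) mod 19 = 11
x3 = s^2 - x1 - x2 mod 19 = 11^2 - 4 - 2 = 1
y3 = s (x1 - x3) - y1 mod 19 = 11 * (4 - 1) - 7 = 7

P + Q = (1, 7)


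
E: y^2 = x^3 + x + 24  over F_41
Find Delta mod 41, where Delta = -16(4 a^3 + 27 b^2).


4 a^3 + 27 b^2 = 4*1^3 + 27*24^2 = 4 + 15552 = 15556
Delta = -16 * (15556) = -248896
Delta mod 41 = 15

Delta = 15 (mod 41)


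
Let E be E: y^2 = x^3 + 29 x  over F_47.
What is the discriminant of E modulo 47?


4 a^3 + 27 b^2 = 4*29^3 + 27*0^2 = 97556 + 0 = 97556
Delta = -16 * (97556) = -1560896
Delta mod 47 = 21

Delta = 21 (mod 47)


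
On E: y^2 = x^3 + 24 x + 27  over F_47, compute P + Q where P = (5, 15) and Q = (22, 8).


P != Q, so use the chord formula.
s = (y2 - y1) / (x2 - x1) = (40) / (17) mod 47 = 30
x3 = s^2 - x1 - x2 mod 47 = 30^2 - 5 - 22 = 27
y3 = s (x1 - x3) - y1 mod 47 = 30 * (5 - 27) - 15 = 30

P + Q = (27, 30)


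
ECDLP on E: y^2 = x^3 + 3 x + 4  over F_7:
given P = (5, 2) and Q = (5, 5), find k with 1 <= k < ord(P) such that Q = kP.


Enumerate multiples of P until we hit Q = (5, 5):
  1P = (5, 2)
  2P = (1, 6)
  3P = (2, 2)
  4P = (0, 5)
  5P = (6, 0)
  6P = (0, 2)
  7P = (2, 5)
  8P = (1, 1)
  9P = (5, 5)
Match found at i = 9.

k = 9


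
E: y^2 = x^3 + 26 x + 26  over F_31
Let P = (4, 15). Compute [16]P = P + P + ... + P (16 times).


k = 16 = 10000_2 (binary, LSB first: 00001)
Double-and-add from P = (4, 15):
  bit 0 = 0: acc unchanged = O
  bit 1 = 0: acc unchanged = O
  bit 2 = 0: acc unchanged = O
  bit 3 = 0: acc unchanged = O
  bit 4 = 1: acc = O + (13, 9) = (13, 9)

16P = (13, 9)


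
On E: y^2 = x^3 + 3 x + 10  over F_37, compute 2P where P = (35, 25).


Doubling: s = (3 x1^2 + a) / (2 y1)
s = (3*35^2 + 3) / (2*25) mod 37 = 4
x3 = s^2 - 2 x1 mod 37 = 4^2 - 2*35 = 20
y3 = s (x1 - x3) - y1 mod 37 = 4 * (35 - 20) - 25 = 35

2P = (20, 35)


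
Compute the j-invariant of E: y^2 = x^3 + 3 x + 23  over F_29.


Delta = -16(4 a^3 + 27 b^2) mod 29 = 4
-1728 * (4 a)^3 = -1728 * (4*3)^3 mod 29 = 1
j = 1 * 4^(-1) mod 29 = 22

j = 22 (mod 29)


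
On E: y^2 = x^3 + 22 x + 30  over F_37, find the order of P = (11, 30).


Compute successive multiples of P until we hit O:
  1P = (11, 30)
  2P = (22, 32)
  3P = (34, 23)
  4P = (20, 21)
  5P = (7, 3)
  6P = (16, 1)
  7P = (17, 27)
  8P = (0, 20)
  ... (continuing to 41P)
  41P = O

ord(P) = 41


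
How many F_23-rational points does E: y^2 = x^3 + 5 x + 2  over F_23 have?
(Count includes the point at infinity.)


For each x in F_23, count y with y^2 = x^3 + 5 x + 2 mod 23:
  x = 0: RHS = 2, y in [5, 18]  -> 2 point(s)
  x = 1: RHS = 8, y in [10, 13]  -> 2 point(s)
  x = 6: RHS = 18, y in [8, 15]  -> 2 point(s)
  x = 7: RHS = 12, y in [9, 14]  -> 2 point(s)
  x = 8: RHS = 2, y in [5, 18]  -> 2 point(s)
  x = 11: RHS = 8, y in [10, 13]  -> 2 point(s)
  x = 15: RHS = 2, y in [5, 18]  -> 2 point(s)
  x = 17: RHS = 9, y in [3, 20]  -> 2 point(s)
  x = 18: RHS = 13, y in [6, 17]  -> 2 point(s)
  x = 20: RHS = 6, y in [11, 12]  -> 2 point(s)
Affine points: 20. Add the point at infinity: total = 21.

#E(F_23) = 21


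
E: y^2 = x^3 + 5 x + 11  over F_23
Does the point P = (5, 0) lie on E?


Check whether y^2 = x^3 + 5 x + 11 (mod 23) for (x, y) = (5, 0).
LHS: y^2 = 0^2 mod 23 = 0
RHS: x^3 + 5 x + 11 = 5^3 + 5*5 + 11 mod 23 = 0
LHS = RHS

Yes, on the curve


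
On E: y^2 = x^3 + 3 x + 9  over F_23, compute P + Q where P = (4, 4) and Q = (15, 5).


P != Q, so use the chord formula.
s = (y2 - y1) / (x2 - x1) = (1) / (11) mod 23 = 21
x3 = s^2 - x1 - x2 mod 23 = 21^2 - 4 - 15 = 8
y3 = s (x1 - x3) - y1 mod 23 = 21 * (4 - 8) - 4 = 4

P + Q = (8, 4)


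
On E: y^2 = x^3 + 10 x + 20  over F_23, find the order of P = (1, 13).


Compute successive multiples of P until we hit O:
  1P = (1, 13)
  2P = (4, 20)
  3P = (3, 13)
  4P = (19, 10)
  5P = (19, 13)
  6P = (3, 10)
  7P = (4, 3)
  8P = (1, 10)
  ... (continuing to 9P)
  9P = O

ord(P) = 9


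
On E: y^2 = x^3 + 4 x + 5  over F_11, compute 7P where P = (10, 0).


k = 7 = 111_2 (binary, LSB first: 111)
Double-and-add from P = (10, 0):
  bit 0 = 1: acc = O + (10, 0) = (10, 0)
  bit 1 = 1: acc = (10, 0) + O = (10, 0)
  bit 2 = 1: acc = (10, 0) + O = (10, 0)

7P = (10, 0)


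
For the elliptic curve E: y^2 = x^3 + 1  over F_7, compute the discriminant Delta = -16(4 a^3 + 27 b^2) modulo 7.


4 a^3 + 27 b^2 = 4*0^3 + 27*1^2 = 0 + 27 = 27
Delta = -16 * (27) = -432
Delta mod 7 = 2

Delta = 2 (mod 7)


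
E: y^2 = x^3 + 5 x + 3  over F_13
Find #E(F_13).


For each x in F_13, count y with y^2 = x^3 + 5 x + 3 mod 13:
  x = 0: RHS = 3, y in [4, 9]  -> 2 point(s)
  x = 1: RHS = 9, y in [3, 10]  -> 2 point(s)
  x = 4: RHS = 9, y in [3, 10]  -> 2 point(s)
  x = 5: RHS = 10, y in [6, 7]  -> 2 point(s)
  x = 7: RHS = 4, y in [2, 11]  -> 2 point(s)
  x = 8: RHS = 9, y in [3, 10]  -> 2 point(s)
  x = 9: RHS = 10, y in [6, 7]  -> 2 point(s)
  x = 10: RHS = 0, y in [0]  -> 1 point(s)
  x = 12: RHS = 10, y in [6, 7]  -> 2 point(s)
Affine points: 17. Add the point at infinity: total = 18.

#E(F_13) = 18


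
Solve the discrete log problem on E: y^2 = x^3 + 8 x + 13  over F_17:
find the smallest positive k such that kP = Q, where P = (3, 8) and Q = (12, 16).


Enumerate multiples of P until we hit Q = (12, 16):
  1P = (3, 8)
  2P = (12, 1)
  3P = (11, 2)
  4P = (11, 15)
  5P = (12, 16)
Match found at i = 5.

k = 5


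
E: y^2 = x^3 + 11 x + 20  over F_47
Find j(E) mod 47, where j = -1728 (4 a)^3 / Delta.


Delta = -16(4 a^3 + 27 b^2) mod 47 = 46
-1728 * (4 a)^3 = -1728 * (4*11)^3 mod 47 = 32
j = 32 * 46^(-1) mod 47 = 15

j = 15 (mod 47)


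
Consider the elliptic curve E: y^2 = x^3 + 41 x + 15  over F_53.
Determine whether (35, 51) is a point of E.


Check whether y^2 = x^3 + 41 x + 15 (mod 53) for (x, y) = (35, 51).
LHS: y^2 = 51^2 mod 53 = 4
RHS: x^3 + 41 x + 15 = 35^3 + 41*35 + 15 mod 53 = 17
LHS != RHS

No, not on the curve


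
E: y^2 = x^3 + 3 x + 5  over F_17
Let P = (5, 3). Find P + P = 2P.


Doubling: s = (3 x1^2 + a) / (2 y1)
s = (3*5^2 + 3) / (2*3) mod 17 = 13
x3 = s^2 - 2 x1 mod 17 = 13^2 - 2*5 = 6
y3 = s (x1 - x3) - y1 mod 17 = 13 * (5 - 6) - 3 = 1

2P = (6, 1)


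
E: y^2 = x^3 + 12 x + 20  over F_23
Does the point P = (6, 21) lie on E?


Check whether y^2 = x^3 + 12 x + 20 (mod 23) for (x, y) = (6, 21).
LHS: y^2 = 21^2 mod 23 = 4
RHS: x^3 + 12 x + 20 = 6^3 + 12*6 + 20 mod 23 = 9
LHS != RHS

No, not on the curve


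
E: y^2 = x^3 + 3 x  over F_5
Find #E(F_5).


For each x in F_5, count y with y^2 = x^3 + 3 x + 0 mod 5:
  x = 0: RHS = 0, y in [0]  -> 1 point(s)
  x = 1: RHS = 4, y in [2, 3]  -> 2 point(s)
  x = 2: RHS = 4, y in [2, 3]  -> 2 point(s)
  x = 3: RHS = 1, y in [1, 4]  -> 2 point(s)
  x = 4: RHS = 1, y in [1, 4]  -> 2 point(s)
Affine points: 9. Add the point at infinity: total = 10.

#E(F_5) = 10


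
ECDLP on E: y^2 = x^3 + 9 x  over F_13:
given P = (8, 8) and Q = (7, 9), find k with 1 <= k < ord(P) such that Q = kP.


Enumerate multiples of P until we hit Q = (7, 9):
  1P = (8, 8)
  2P = (1, 6)
  3P = (7, 9)
Match found at i = 3.

k = 3


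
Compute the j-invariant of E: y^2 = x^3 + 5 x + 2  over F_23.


Delta = -16(4 a^3 + 27 b^2) mod 23 = 1
-1728 * (4 a)^3 = -1728 * (4*5)^3 mod 23 = 12
j = 12 * 1^(-1) mod 23 = 12

j = 12 (mod 23)


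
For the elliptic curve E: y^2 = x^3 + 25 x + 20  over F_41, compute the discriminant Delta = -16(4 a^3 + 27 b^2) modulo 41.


4 a^3 + 27 b^2 = 4*25^3 + 27*20^2 = 62500 + 10800 = 73300
Delta = -16 * (73300) = -1172800
Delta mod 41 = 5

Delta = 5 (mod 41)


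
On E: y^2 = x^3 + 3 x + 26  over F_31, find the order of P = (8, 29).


Compute successive multiples of P until we hit O:
  1P = (8, 29)
  2P = (22, 18)
  3P = (10, 8)
  4P = (7, 7)
  5P = (4, 28)
  6P = (21, 22)
  7P = (21, 9)
  8P = (4, 3)
  ... (continuing to 13P)
  13P = O

ord(P) = 13


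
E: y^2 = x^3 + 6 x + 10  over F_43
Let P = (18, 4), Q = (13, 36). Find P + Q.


P != Q, so use the chord formula.
s = (y2 - y1) / (x2 - x1) = (32) / (38) mod 43 = 28
x3 = s^2 - x1 - x2 mod 43 = 28^2 - 18 - 13 = 22
y3 = s (x1 - x3) - y1 mod 43 = 28 * (18 - 22) - 4 = 13

P + Q = (22, 13)


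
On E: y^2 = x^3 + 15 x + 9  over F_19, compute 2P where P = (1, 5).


Doubling: s = (3 x1^2 + a) / (2 y1)
s = (3*1^2 + 15) / (2*5) mod 19 = 17
x3 = s^2 - 2 x1 mod 19 = 17^2 - 2*1 = 2
y3 = s (x1 - x3) - y1 mod 19 = 17 * (1 - 2) - 5 = 16

2P = (2, 16)


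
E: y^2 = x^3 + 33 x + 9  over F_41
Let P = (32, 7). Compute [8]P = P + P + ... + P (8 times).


k = 8 = 1000_2 (binary, LSB first: 0001)
Double-and-add from P = (32, 7):
  bit 0 = 0: acc unchanged = O
  bit 1 = 0: acc unchanged = O
  bit 2 = 0: acc unchanged = O
  bit 3 = 1: acc = O + (37, 10) = (37, 10)

8P = (37, 10)


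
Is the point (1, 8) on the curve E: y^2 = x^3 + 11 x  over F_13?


Check whether y^2 = x^3 + 11 x + 0 (mod 13) for (x, y) = (1, 8).
LHS: y^2 = 8^2 mod 13 = 12
RHS: x^3 + 11 x + 0 = 1^3 + 11*1 + 0 mod 13 = 12
LHS = RHS

Yes, on the curve


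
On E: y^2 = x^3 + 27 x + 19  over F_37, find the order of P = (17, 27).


Compute successive multiples of P until we hit O:
  1P = (17, 27)
  2P = (19, 18)
  3P = (12, 6)
  4P = (36, 19)
  5P = (18, 26)
  6P = (3, 33)
  7P = (27, 9)
  8P = (14, 12)
  ... (continuing to 37P)
  37P = O

ord(P) = 37


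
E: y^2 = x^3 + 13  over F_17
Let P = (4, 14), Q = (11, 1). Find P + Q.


P != Q, so use the chord formula.
s = (y2 - y1) / (x2 - x1) = (4) / (7) mod 17 = 3
x3 = s^2 - x1 - x2 mod 17 = 3^2 - 4 - 11 = 11
y3 = s (x1 - x3) - y1 mod 17 = 3 * (4 - 11) - 14 = 16

P + Q = (11, 16)


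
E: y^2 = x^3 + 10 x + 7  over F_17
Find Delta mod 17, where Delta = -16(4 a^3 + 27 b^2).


4 a^3 + 27 b^2 = 4*10^3 + 27*7^2 = 4000 + 1323 = 5323
Delta = -16 * (5323) = -85168
Delta mod 17 = 2

Delta = 2 (mod 17)


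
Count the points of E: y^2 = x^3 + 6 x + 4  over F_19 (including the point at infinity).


For each x in F_19, count y with y^2 = x^3 + 6 x + 4 mod 19:
  x = 0: RHS = 4, y in [2, 17]  -> 2 point(s)
  x = 1: RHS = 11, y in [7, 12]  -> 2 point(s)
  x = 2: RHS = 5, y in [9, 10]  -> 2 point(s)
  x = 3: RHS = 11, y in [7, 12]  -> 2 point(s)
  x = 4: RHS = 16, y in [4, 15]  -> 2 point(s)
  x = 5: RHS = 7, y in [8, 11]  -> 2 point(s)
  x = 6: RHS = 9, y in [3, 16]  -> 2 point(s)
  x = 7: RHS = 9, y in [3, 16]  -> 2 point(s)
  x = 10: RHS = 0, y in [0]  -> 1 point(s)
  x = 14: RHS = 1, y in [1, 18]  -> 2 point(s)
  x = 15: RHS = 11, y in [7, 12]  -> 2 point(s)
  x = 16: RHS = 16, y in [4, 15]  -> 2 point(s)
  x = 18: RHS = 16, y in [4, 15]  -> 2 point(s)
Affine points: 25. Add the point at infinity: total = 26.

#E(F_19) = 26


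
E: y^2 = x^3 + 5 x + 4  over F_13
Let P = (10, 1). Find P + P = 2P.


Doubling: s = (3 x1^2 + a) / (2 y1)
s = (3*10^2 + 5) / (2*1) mod 13 = 3
x3 = s^2 - 2 x1 mod 13 = 3^2 - 2*10 = 2
y3 = s (x1 - x3) - y1 mod 13 = 3 * (10 - 2) - 1 = 10

2P = (2, 10)


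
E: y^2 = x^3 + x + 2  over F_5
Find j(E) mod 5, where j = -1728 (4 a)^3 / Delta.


Delta = -16(4 a^3 + 27 b^2) mod 5 = 3
-1728 * (4 a)^3 = -1728 * (4*1)^3 mod 5 = 3
j = 3 * 3^(-1) mod 5 = 1

j = 1 (mod 5)


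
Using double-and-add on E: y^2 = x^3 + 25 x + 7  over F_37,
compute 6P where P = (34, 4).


k = 6 = 110_2 (binary, LSB first: 011)
Double-and-add from P = (34, 4):
  bit 0 = 0: acc unchanged = O
  bit 1 = 1: acc = O + (2, 19) = (2, 19)
  bit 2 = 1: acc = (2, 19) + (33, 18) = (1, 12)

6P = (1, 12)


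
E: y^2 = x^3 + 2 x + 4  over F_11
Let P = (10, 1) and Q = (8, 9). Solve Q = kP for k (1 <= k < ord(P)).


Enumerate multiples of P until we hit Q = (8, 9):
  1P = (10, 1)
  2P = (0, 2)
  3P = (2, 7)
  4P = (3, 2)
  5P = (7, 8)
  6P = (8, 9)
Match found at i = 6.

k = 6


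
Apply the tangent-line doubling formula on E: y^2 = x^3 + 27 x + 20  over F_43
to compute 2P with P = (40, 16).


Doubling: s = (3 x1^2 + a) / (2 y1)
s = (3*40^2 + 27) / (2*16) mod 43 = 42
x3 = s^2 - 2 x1 mod 43 = 42^2 - 2*40 = 7
y3 = s (x1 - x3) - y1 mod 43 = 42 * (40 - 7) - 16 = 37

2P = (7, 37)


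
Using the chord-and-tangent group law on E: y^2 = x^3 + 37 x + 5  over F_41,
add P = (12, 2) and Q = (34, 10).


P != Q, so use the chord formula.
s = (y2 - y1) / (x2 - x1) = (8) / (22) mod 41 = 19
x3 = s^2 - x1 - x2 mod 41 = 19^2 - 12 - 34 = 28
y3 = s (x1 - x3) - y1 mod 41 = 19 * (12 - 28) - 2 = 22

P + Q = (28, 22)


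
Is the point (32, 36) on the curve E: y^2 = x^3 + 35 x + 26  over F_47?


Check whether y^2 = x^3 + 35 x + 26 (mod 47) for (x, y) = (32, 36).
LHS: y^2 = 36^2 mod 47 = 27
RHS: x^3 + 35 x + 26 = 32^3 + 35*32 + 26 mod 47 = 27
LHS = RHS

Yes, on the curve


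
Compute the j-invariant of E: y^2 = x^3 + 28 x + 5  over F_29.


Delta = -16(4 a^3 + 27 b^2) mod 29 = 23
-1728 * (4 a)^3 = -1728 * (4*28)^3 mod 29 = 15
j = 15 * 23^(-1) mod 29 = 12

j = 12 (mod 29)


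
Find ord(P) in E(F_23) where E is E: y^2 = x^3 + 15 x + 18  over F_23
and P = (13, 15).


Compute successive multiples of P until we hit O:
  1P = (13, 15)
  2P = (21, 16)
  3P = (21, 7)
  4P = (13, 8)
  5P = O

ord(P) = 5


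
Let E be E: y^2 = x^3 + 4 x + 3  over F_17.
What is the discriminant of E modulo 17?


4 a^3 + 27 b^2 = 4*4^3 + 27*3^2 = 256 + 243 = 499
Delta = -16 * (499) = -7984
Delta mod 17 = 6

Delta = 6 (mod 17)


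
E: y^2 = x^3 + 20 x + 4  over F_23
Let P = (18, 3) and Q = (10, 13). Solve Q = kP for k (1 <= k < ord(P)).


Enumerate multiples of P until we hit Q = (10, 13):
  1P = (18, 3)
  2P = (16, 21)
  3P = (1, 5)
  4P = (22, 11)
  5P = (10, 13)
Match found at i = 5.

k = 5


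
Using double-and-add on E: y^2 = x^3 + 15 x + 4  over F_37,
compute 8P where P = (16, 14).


k = 8 = 1000_2 (binary, LSB first: 0001)
Double-and-add from P = (16, 14):
  bit 0 = 0: acc unchanged = O
  bit 1 = 0: acc unchanged = O
  bit 2 = 0: acc unchanged = O
  bit 3 = 1: acc = O + (18, 1) = (18, 1)

8P = (18, 1)


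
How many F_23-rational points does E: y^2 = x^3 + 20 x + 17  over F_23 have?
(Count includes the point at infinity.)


For each x in F_23, count y with y^2 = x^3 + 20 x + 17 mod 23:
  x = 3: RHS = 12, y in [9, 14]  -> 2 point(s)
  x = 4: RHS = 0, y in [0]  -> 1 point(s)
  x = 5: RHS = 12, y in [9, 14]  -> 2 point(s)
  x = 6: RHS = 8, y in [10, 13]  -> 2 point(s)
  x = 9: RHS = 6, y in [11, 12]  -> 2 point(s)
  x = 11: RHS = 4, y in [2, 21]  -> 2 point(s)
  x = 13: RHS = 13, y in [6, 17]  -> 2 point(s)
  x = 15: RHS = 12, y in [9, 14]  -> 2 point(s)
  x = 17: RHS = 3, y in [7, 16]  -> 2 point(s)
Affine points: 17. Add the point at infinity: total = 18.

#E(F_23) = 18


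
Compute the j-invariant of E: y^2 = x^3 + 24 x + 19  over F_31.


Delta = -16(4 a^3 + 27 b^2) mod 31 = 13
-1728 * (4 a)^3 = -1728 * (4*24)^3 mod 31 = 30
j = 30 * 13^(-1) mod 31 = 19

j = 19 (mod 31)


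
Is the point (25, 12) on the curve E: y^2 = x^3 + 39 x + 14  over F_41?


Check whether y^2 = x^3 + 39 x + 14 (mod 41) for (x, y) = (25, 12).
LHS: y^2 = 12^2 mod 41 = 21
RHS: x^3 + 39 x + 14 = 25^3 + 39*25 + 14 mod 41 = 9
LHS != RHS

No, not on the curve


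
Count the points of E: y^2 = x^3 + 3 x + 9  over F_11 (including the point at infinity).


For each x in F_11, count y with y^2 = x^3 + 3 x + 9 mod 11:
  x = 0: RHS = 9, y in [3, 8]  -> 2 point(s)
  x = 2: RHS = 1, y in [1, 10]  -> 2 point(s)
  x = 3: RHS = 1, y in [1, 10]  -> 2 point(s)
  x = 6: RHS = 1, y in [1, 10]  -> 2 point(s)
  x = 10: RHS = 5, y in [4, 7]  -> 2 point(s)
Affine points: 10. Add the point at infinity: total = 11.

#E(F_11) = 11


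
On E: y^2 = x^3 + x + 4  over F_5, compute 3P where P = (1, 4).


k = 3 = 11_2 (binary, LSB first: 11)
Double-and-add from P = (1, 4):
  bit 0 = 1: acc = O + (1, 4) = (1, 4)
  bit 1 = 1: acc = (1, 4) + (2, 3) = (3, 3)

3P = (3, 3)


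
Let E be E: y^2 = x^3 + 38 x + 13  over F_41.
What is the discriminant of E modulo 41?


4 a^3 + 27 b^2 = 4*38^3 + 27*13^2 = 219488 + 4563 = 224051
Delta = -16 * (224051) = -3584816
Delta mod 41 = 19

Delta = 19 (mod 41)


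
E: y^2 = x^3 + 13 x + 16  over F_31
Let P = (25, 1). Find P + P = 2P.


Doubling: s = (3 x1^2 + a) / (2 y1)
s = (3*25^2 + 13) / (2*1) mod 31 = 14
x3 = s^2 - 2 x1 mod 31 = 14^2 - 2*25 = 22
y3 = s (x1 - x3) - y1 mod 31 = 14 * (25 - 22) - 1 = 10

2P = (22, 10)


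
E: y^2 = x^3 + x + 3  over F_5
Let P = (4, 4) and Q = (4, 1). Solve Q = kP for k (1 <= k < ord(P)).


Enumerate multiples of P until we hit Q = (4, 1):
  1P = (4, 4)
  2P = (1, 0)
  3P = (4, 1)
Match found at i = 3.

k = 3


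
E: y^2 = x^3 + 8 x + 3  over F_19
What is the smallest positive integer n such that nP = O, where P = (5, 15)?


Compute successive multiples of P until we hit O:
  1P = (5, 15)
  2P = (16, 16)
  3P = (9, 14)
  4P = (11, 15)
  5P = (3, 4)
  6P = (8, 16)
  7P = (4, 17)
  8P = (14, 3)
  ... (continuing to 24P)
  24P = O

ord(P) = 24


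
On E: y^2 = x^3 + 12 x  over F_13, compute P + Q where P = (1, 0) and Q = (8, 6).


P != Q, so use the chord formula.
s = (y2 - y1) / (x2 - x1) = (6) / (7) mod 13 = 12
x3 = s^2 - x1 - x2 mod 13 = 12^2 - 1 - 8 = 5
y3 = s (x1 - x3) - y1 mod 13 = 12 * (1 - 5) - 0 = 4

P + Q = (5, 4)


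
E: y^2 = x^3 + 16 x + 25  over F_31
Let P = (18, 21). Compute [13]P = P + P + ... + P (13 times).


k = 13 = 1101_2 (binary, LSB first: 1011)
Double-and-add from P = (18, 21):
  bit 0 = 1: acc = O + (18, 21) = (18, 21)
  bit 1 = 0: acc unchanged = (18, 21)
  bit 2 = 1: acc = (18, 21) + (10, 21) = (3, 10)
  bit 3 = 1: acc = (3, 10) + (30, 16) = (8, 13)

13P = (8, 13)


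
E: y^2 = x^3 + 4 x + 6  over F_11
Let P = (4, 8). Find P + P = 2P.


Doubling: s = (3 x1^2 + a) / (2 y1)
s = (3*4^2 + 4) / (2*8) mod 11 = 6
x3 = s^2 - 2 x1 mod 11 = 6^2 - 2*4 = 6
y3 = s (x1 - x3) - y1 mod 11 = 6 * (4 - 6) - 8 = 2

2P = (6, 2)


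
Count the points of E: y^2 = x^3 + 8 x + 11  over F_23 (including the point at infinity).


For each x in F_23, count y with y^2 = x^3 + 8 x + 11 mod 23:
  x = 2: RHS = 12, y in [9, 14]  -> 2 point(s)
  x = 3: RHS = 16, y in [4, 19]  -> 2 point(s)
  x = 8: RHS = 12, y in [9, 14]  -> 2 point(s)
  x = 11: RHS = 4, y in [2, 21]  -> 2 point(s)
  x = 12: RHS = 18, y in [8, 15]  -> 2 point(s)
  x = 13: RHS = 12, y in [9, 14]  -> 2 point(s)
  x = 16: RHS = 3, y in [7, 16]  -> 2 point(s)
  x = 17: RHS = 0, y in [0]  -> 1 point(s)
  x = 20: RHS = 6, y in [11, 12]  -> 2 point(s)
  x = 22: RHS = 2, y in [5, 18]  -> 2 point(s)
Affine points: 19. Add the point at infinity: total = 20.

#E(F_23) = 20


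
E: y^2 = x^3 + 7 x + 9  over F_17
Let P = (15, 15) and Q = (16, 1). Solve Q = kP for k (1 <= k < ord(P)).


Enumerate multiples of P until we hit Q = (16, 1):
  1P = (15, 15)
  2P = (0, 3)
  3P = (4, 4)
  4P = (16, 1)
Match found at i = 4.

k = 4


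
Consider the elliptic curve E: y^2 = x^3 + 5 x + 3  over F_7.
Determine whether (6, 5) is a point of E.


Check whether y^2 = x^3 + 5 x + 3 (mod 7) for (x, y) = (6, 5).
LHS: y^2 = 5^2 mod 7 = 4
RHS: x^3 + 5 x + 3 = 6^3 + 5*6 + 3 mod 7 = 4
LHS = RHS

Yes, on the curve


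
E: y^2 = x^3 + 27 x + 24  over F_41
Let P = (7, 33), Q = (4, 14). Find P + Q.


P != Q, so use the chord formula.
s = (y2 - y1) / (x2 - x1) = (22) / (38) mod 41 = 20
x3 = s^2 - x1 - x2 mod 41 = 20^2 - 7 - 4 = 20
y3 = s (x1 - x3) - y1 mod 41 = 20 * (7 - 20) - 33 = 35

P + Q = (20, 35)


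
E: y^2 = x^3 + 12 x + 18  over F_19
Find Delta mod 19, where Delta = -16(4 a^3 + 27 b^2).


4 a^3 + 27 b^2 = 4*12^3 + 27*18^2 = 6912 + 8748 = 15660
Delta = -16 * (15660) = -250560
Delta mod 19 = 12

Delta = 12 (mod 19)


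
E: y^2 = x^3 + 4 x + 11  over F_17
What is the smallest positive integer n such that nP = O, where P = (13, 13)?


Compute successive multiples of P until we hit O:
  1P = (13, 13)
  2P = (12, 6)
  3P = (7, 12)
  4P = (6, 8)
  5P = (11, 3)
  6P = (1, 13)
  7P = (3, 4)
  8P = (3, 13)
  ... (continuing to 15P)
  15P = O

ord(P) = 15


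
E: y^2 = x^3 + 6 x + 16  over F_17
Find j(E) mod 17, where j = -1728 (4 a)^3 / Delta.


Delta = -16(4 a^3 + 27 b^2) mod 17 = 7
-1728 * (4 a)^3 = -1728 * (4*6)^3 mod 17 = 1
j = 1 * 7^(-1) mod 17 = 5

j = 5 (mod 17)


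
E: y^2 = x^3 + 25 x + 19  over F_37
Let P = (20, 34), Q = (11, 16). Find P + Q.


P != Q, so use the chord formula.
s = (y2 - y1) / (x2 - x1) = (19) / (28) mod 37 = 2
x3 = s^2 - x1 - x2 mod 37 = 2^2 - 20 - 11 = 10
y3 = s (x1 - x3) - y1 mod 37 = 2 * (20 - 10) - 34 = 23

P + Q = (10, 23)


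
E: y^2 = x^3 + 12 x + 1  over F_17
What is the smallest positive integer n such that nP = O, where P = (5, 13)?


Compute successive multiples of P until we hit O:
  1P = (5, 13)
  2P = (6, 0)
  3P = (5, 4)
  4P = O

ord(P) = 4


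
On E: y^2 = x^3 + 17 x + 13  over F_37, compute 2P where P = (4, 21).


Doubling: s = (3 x1^2 + a) / (2 y1)
s = (3*4^2 + 17) / (2*21) mod 37 = 13
x3 = s^2 - 2 x1 mod 37 = 13^2 - 2*4 = 13
y3 = s (x1 - x3) - y1 mod 37 = 13 * (4 - 13) - 21 = 10

2P = (13, 10)


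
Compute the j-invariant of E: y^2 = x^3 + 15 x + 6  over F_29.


Delta = -16(4 a^3 + 27 b^2) mod 29 = 13
-1728 * (4 a)^3 = -1728 * (4*15)^3 mod 29 = 9
j = 9 * 13^(-1) mod 29 = 23

j = 23 (mod 29)


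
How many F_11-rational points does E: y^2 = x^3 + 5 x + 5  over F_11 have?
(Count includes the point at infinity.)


For each x in F_11, count y with y^2 = x^3 + 5 x + 5 mod 11:
  x = 0: RHS = 5, y in [4, 7]  -> 2 point(s)
  x = 1: RHS = 0, y in [0]  -> 1 point(s)
  x = 2: RHS = 1, y in [1, 10]  -> 2 point(s)
  x = 3: RHS = 3, y in [5, 6]  -> 2 point(s)
  x = 4: RHS = 1, y in [1, 10]  -> 2 point(s)
  x = 5: RHS = 1, y in [1, 10]  -> 2 point(s)
  x = 6: RHS = 9, y in [3, 8]  -> 2 point(s)
  x = 7: RHS = 9, y in [3, 8]  -> 2 point(s)
  x = 9: RHS = 9, y in [3, 8]  -> 2 point(s)
Affine points: 17. Add the point at infinity: total = 18.

#E(F_11) = 18
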